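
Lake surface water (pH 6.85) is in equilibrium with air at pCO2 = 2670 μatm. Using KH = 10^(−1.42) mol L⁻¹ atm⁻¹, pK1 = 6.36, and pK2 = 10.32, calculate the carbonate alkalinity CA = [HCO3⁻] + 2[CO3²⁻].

CA = 0.314 mmol/L

[CO2*] = KH · pCO2 = 10^(−1.42) × 2670×10^-6 = 1.015×10^-4 mol/L
α₀ = 1/(1 + K1/[H⁺] + K1K2/[H⁺]²) = 1/(1 + 10^+0.49 + 10^-2.98) = 0.2444
DIC = [CO2*]/α₀ = 1.015×10^-4 / 0.2444 = 0.4153 mmol/L
CA = (α₁ + 2α₂)·DIC = (0.7553 + 2×0.0002559) × 0.4153 = 0.314 mmol/L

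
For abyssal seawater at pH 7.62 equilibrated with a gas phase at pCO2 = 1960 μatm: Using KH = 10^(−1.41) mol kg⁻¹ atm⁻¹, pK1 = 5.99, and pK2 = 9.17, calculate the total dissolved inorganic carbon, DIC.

[CO2*] = KH · pCO2 = 10^(−1.41) × 1960×10^-6 = 7.625×10^-5 mol/kg
α₀ = 1/(1 + K1/[H⁺] + K1K2/[H⁺]²) = 1/(1 + 10^+1.63 + 10^+0.08) = 0.02229
DIC = [CO2*]/α₀ = 7.625×10^-5 / 0.02229 = 3.42 mmol/kg

DIC = 3.42 mmol/kg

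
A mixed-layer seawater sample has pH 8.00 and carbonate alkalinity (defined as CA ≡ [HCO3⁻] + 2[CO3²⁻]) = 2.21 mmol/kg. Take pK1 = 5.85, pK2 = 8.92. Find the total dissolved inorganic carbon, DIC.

DIC = 2.01 mmol/kg

CA = [HCO3⁻] + 2[CO3²⁻] = (α₁ + 2α₂)·DIC
At pH 8.00: [H⁺]/K1 = 10^-2.15 = 0.0070795, K2/[H⁺] = 10^-0.92 = 0.12023
α₁ = 1/(1 + 0.0070795 + 0.12023) = 1/1.1273 = 0.8871; α₂ = α₁·K2/[H⁺] = 0.1066
α₁ + 2α₂ = 1.1004
DIC = CA / (α₁ + 2α₂) = 2.21 / 1.1004 = 2.01 mmol/kg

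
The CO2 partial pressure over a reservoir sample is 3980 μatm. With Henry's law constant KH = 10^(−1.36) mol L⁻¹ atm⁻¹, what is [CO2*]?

KH = 10^(−1.36) = 4.365×10^-2 mol L⁻¹ atm⁻¹
[CO2*] = KH · pCO2 = 4.365×10^-2 × 3980×10^-6 atm = 1.74×10^-4 mol/L

[CO2*] = 174 μmol/L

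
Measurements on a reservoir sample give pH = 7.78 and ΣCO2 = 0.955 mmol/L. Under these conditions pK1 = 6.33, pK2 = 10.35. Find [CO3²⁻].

[CO3²⁻] = 2.48 μmol/L

α₂ = 1 / (1 + [H⁺]/K2 + [H⁺]²/(K1K2)) = 1 / (1 + 10^+2.57 + 10^+1.12)
   = 1 / (1 + 371.54 + 13.183) = 1/385.72 = 0.002593
[CO3²⁻] = α₂ × DIC = 0.002593 × 0.955 = 0.00248 mmol/L = 2.48 μmol/L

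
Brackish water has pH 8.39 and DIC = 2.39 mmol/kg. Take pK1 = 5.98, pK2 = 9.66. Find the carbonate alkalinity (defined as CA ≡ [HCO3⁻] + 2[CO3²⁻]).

CA = [HCO3⁻] + 2[CO3²⁻] = (α₁ + 2α₂)·DIC
At pH 8.39: [H⁺]/K1 = 10^-2.41 = 0.0038905, K2/[H⁺] = 10^-1.27 = 0.053703
α₁ = 1/(1 + 0.0038905 + 0.053703) = 1/1.0576 = 0.9455; α₂ = α₁·K2/[H⁺] = 0.05078
α₁ + 2α₂ = 1.0471
CA = 1.0471 × 2.39 = 2.50 mmol/kg

CA = 2.50 mmol/kg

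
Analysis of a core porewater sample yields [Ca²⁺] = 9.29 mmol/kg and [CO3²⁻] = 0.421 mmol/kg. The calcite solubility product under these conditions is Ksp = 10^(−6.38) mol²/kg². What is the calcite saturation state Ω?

Ω = 9.38

Ksp = 10^(−6.38) = 4.169×10^-7
Ω = [Ca²⁺][CO3²⁻]/Ksp = (9.29×10^-3)(0.421×10^-3) / 4.169×10^-7 = 9.38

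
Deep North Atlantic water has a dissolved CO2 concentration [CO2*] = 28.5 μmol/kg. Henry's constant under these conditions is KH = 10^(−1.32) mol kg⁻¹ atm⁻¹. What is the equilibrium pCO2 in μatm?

pCO2 = 595 μatm

KH = 10^(−1.32) = 4.786×10^-2 mol kg⁻¹ atm⁻¹
pCO2 = [CO2*]/KH = 28.5×10^-6 / 4.786×10^-2 = 5.95×10^-4 atm = 595 μatm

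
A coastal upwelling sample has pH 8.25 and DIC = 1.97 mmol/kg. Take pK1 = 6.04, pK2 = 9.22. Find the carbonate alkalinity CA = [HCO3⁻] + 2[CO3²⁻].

CA = [HCO3⁻] + 2[CO3²⁻] = (α₁ + 2α₂)·DIC
At pH 8.25: [H⁺]/K1 = 10^-2.21 = 0.0061660, K2/[H⁺] = 10^-0.97 = 0.10715
α₁ = 1/(1 + 0.0061660 + 0.10715) = 1/1.1133 = 0.8982; α₂ = α₁·K2/[H⁺] = 0.09625
α₁ + 2α₂ = 1.0907
CA = 1.0907 × 1.97 = 2.15 mmol/kg

CA = 2.15 mmol/kg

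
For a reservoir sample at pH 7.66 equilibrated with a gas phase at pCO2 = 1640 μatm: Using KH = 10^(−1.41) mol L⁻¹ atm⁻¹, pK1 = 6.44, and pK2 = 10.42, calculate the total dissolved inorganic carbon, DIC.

[CO2*] = KH · pCO2 = 10^(−1.41) × 1640×10^-6 = 6.380×10^-5 mol/L
α₀ = 1/(1 + K1/[H⁺] + K1K2/[H⁺]²) = 1/(1 + 10^+1.22 + 10^-1.54) = 0.05674
DIC = [CO2*]/α₀ = 6.380×10^-5 / 0.05674 = 1.12 mmol/L

DIC = 1.12 mmol/L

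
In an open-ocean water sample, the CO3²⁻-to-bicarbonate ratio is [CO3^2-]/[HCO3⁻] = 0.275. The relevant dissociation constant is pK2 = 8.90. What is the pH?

pH = 8.34

From K2 = [H⁺][CO3^2-]/[HCO3⁻]:  pH = pK2 + log₁₀([CO3^2-]/[HCO3⁻])
log₁₀(0.275) = -0.561
pH = 8.90 + (-0.561) = 8.34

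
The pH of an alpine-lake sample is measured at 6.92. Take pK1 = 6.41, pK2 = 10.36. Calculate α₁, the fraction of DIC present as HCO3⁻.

α₁ = 0.764

α₁ = 1 / (1 + [H⁺]/K1 + K2/[H⁺]) = 1 / (1 + 10^-0.51 + 10^-3.44)
   = 1 / (1 + 0.30903 + 0.00036308) = 1/1.3094 = 0.7637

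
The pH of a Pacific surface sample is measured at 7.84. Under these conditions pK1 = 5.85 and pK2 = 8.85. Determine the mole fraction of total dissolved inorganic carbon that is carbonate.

α₂ = 0.0882

α₂ = 1 / (1 + [H⁺]/K2 + [H⁺]²/(K1K2)) = 1 / (1 + 10^+1.01 + 10^-0.98)
   = 1 / (1 + 10.233 + 0.10471) = 1/11.338 = 0.08820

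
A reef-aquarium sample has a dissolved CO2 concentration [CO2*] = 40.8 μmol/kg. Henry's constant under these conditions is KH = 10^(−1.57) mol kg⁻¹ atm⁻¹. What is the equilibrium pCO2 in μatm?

pCO2 = 1520 μatm

KH = 10^(−1.57) = 2.692×10^-2 mol kg⁻¹ atm⁻¹
pCO2 = [CO2*]/KH = 40.8×10^-6 / 2.692×10^-2 = 1.52×10^-3 atm = 1520 μatm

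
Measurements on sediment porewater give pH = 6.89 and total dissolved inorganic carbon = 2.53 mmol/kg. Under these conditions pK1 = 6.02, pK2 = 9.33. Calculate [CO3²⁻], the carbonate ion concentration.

α₂ = 1 / (1 + [H⁺]/K2 + [H⁺]²/(K1K2)) = 1 / (1 + 10^+2.44 + 10^+1.57)
   = 1 / (1 + 275.42 + 37.154) = 1/313.58 = 0.003189
[CO3²⁻] = α₂ × DIC = 0.003189 × 2.53 = 0.00807 mmol/kg = 8.07 μmol/kg

[CO3²⁻] = 8.07 μmol/kg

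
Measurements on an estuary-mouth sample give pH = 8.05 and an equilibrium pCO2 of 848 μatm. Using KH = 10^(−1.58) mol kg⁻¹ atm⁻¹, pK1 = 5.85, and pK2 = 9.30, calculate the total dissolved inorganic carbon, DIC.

DIC = 3.76 mmol/kg

[CO2*] = KH · pCO2 = 10^(−1.58) × 848×10^-6 = 2.230×10^-5 mol/kg
α₀ = 1/(1 + K1/[H⁺] + K1K2/[H⁺]²) = 1/(1 + 10^+2.20 + 10^+0.95) = 0.005938
DIC = [CO2*]/α₀ = 2.230×10^-5 / 0.005938 = 3.76 mmol/kg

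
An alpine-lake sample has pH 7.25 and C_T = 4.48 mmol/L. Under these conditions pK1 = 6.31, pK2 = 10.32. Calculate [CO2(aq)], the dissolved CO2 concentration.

[CO2*] = 0.461 mmol/L

α₀ = 1 / (1 + K1/[H⁺] + K1K2/[H⁺]²) = 1 / (1 + 10^+0.94 + 10^-2.13)
   = 1 / (1 + 8.7096 + 0.0074131) = 1/9.7170 = 0.1029
[CO2*] = α₀ × DIC = 0.1029 × 4.48 = 0.461 mmol/L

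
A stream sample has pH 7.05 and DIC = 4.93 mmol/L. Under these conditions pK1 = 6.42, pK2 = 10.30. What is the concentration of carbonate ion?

α₂ = 1 / (1 + [H⁺]/K2 + [H⁺]²/(K1K2)) = 1 / (1 + 10^+3.25 + 10^+2.62)
   = 1 / (1 + 1778.3 + 416.87) = 1/2196.1 = 0.0004553
[CO3²⁻] = α₂ × DIC = 0.0004553 × 4.93 = 0.00224 mmol/L = 2.24 μmol/L

[CO3²⁻] = 2.24 μmol/L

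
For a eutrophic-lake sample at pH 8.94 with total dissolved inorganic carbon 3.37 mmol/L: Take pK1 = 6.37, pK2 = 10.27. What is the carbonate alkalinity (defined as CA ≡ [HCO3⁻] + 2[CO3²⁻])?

CA = [HCO3⁻] + 2[CO3²⁻] = (α₁ + 2α₂)·DIC
At pH 8.94: [H⁺]/K1 = 10^-2.57 = 0.0026915, K2/[H⁺] = 10^-1.33 = 0.046774
α₁ = 1/(1 + 0.0026915 + 0.046774) = 1/1.0495 = 0.9529; α₂ = α₁·K2/[H⁺] = 0.04457
α₁ + 2α₂ = 1.0420
CA = 1.0420 × 3.37 = 3.51 mmol/L

CA = 3.51 mmol/L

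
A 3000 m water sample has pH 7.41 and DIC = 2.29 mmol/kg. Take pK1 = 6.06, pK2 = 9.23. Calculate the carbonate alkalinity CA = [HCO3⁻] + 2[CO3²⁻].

CA = [HCO3⁻] + 2[CO3²⁻] = (α₁ + 2α₂)·DIC
At pH 7.41: [H⁺]/K1 = 10^-1.35 = 0.044668, K2/[H⁺] = 10^-1.82 = 0.015136
α₁ = 1/(1 + 0.044668 + 0.015136) = 1/1.0598 = 0.9436; α₂ = α₁·K2/[H⁺] = 0.01428
α₁ + 2α₂ = 0.9721
CA = 0.9721 × 2.29 = 2.23 mmol/kg

CA = 2.23 mmol/kg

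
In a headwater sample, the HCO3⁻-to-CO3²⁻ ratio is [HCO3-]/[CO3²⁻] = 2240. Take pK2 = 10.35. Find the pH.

pH = 7.00

From K2 = [H⁺][CO3²⁻]/[HCO3-]:  pH = pK2 − log₁₀([HCO3-]/[CO3²⁻])
log₁₀(2240) = +3.350
pH = 10.35 − (+3.350) = 7.00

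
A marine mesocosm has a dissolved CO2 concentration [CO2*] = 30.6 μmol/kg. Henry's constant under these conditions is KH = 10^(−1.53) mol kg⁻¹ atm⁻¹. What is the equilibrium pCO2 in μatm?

KH = 10^(−1.53) = 2.951×10^-2 mol kg⁻¹ atm⁻¹
pCO2 = [CO2*]/KH = 30.6×10^-6 / 2.951×10^-2 = 1.04×10^-3 atm = 1040 μatm

pCO2 = 1040 μatm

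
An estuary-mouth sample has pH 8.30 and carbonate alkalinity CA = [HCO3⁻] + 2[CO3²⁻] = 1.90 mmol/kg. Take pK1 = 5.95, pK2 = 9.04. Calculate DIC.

CA = [HCO3⁻] + 2[CO3²⁻] = (α₁ + 2α₂)·DIC
At pH 8.30: [H⁺]/K1 = 10^-2.35 = 0.0044668, K2/[H⁺] = 10^-0.74 = 0.18197
α₁ = 1/(1 + 0.0044668 + 0.18197) = 1/1.1864 = 0.8429; α₂ = α₁·K2/[H⁺] = 0.1534
α₁ + 2α₂ = 1.1496
DIC = CA / (α₁ + 2α₂) = 1.90 / 1.1496 = 1.65 mmol/kg

DIC = 1.65 mmol/kg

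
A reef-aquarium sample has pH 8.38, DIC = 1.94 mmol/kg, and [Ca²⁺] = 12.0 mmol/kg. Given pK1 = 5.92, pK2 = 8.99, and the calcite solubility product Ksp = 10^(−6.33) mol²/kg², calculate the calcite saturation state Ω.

α₂ = 1 / (1 + [H⁺]/K2 + [H⁺]²/(K1K2)) = 1 / (1 + 10^+0.61 + 10^-1.85)
   = 1 / (1 + 4.0738 + 0.014125) = 1/5.0879 = 0.1965
[CO3²⁻] = α₂ × DIC = 0.1965 × 1.94 = 0.3813 mmol/kg
Ksp = 10^(−6.33) = 4.677×10^-7
Ω = [Ca²⁺][CO3²⁻]/Ksp = (12.0×10^-3)(3.813×10^-4) / 4.677×10^-7 = 9.78

Ω = 9.78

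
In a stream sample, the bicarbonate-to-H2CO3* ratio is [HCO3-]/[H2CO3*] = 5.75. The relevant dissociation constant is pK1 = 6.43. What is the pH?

From K1 = [H⁺][HCO3-]/[H2CO3*]:  pH = pK1 + log₁₀([HCO3-]/[H2CO3*])
log₁₀(5.75) = +0.760
pH = 6.43 + (+0.760) = 7.19

pH = 7.19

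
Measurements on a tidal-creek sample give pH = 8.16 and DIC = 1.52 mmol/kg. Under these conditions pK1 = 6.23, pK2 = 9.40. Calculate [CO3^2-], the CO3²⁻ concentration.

[CO3²⁻] = 0.0818 mmol/kg

α₂ = 1 / (1 + [H⁺]/K2 + [H⁺]²/(K1K2)) = 1 / (1 + 10^+1.24 + 10^-0.69)
   = 1 / (1 + 17.378 + 0.20417) = 1/18.582 = 0.05381
[CO3²⁻] = α₂ × DIC = 0.05381 × 1.52 = 0.0818 mmol/kg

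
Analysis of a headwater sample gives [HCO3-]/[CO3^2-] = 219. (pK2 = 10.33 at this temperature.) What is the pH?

pH = 7.99

From K2 = [H⁺][CO3^2-]/[HCO3-]:  pH = pK2 − log₁₀([HCO3-]/[CO3^2-])
log₁₀(219) = +2.340
pH = 10.33 − (+2.340) = 7.99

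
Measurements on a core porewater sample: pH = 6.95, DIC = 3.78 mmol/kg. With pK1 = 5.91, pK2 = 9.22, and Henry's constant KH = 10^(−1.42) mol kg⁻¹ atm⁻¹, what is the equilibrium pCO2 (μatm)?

pCO2 = 8270 μatm

α₀ = 1 / (1 + K1/[H⁺] + K1K2/[H⁺]²) = 1 / (1 + 10^+1.04 + 10^-1.23)
   = 1 / (1 + 10.965 + 0.058884) = 1/12.024 = 0.08317
[CO2*] = α₀ × DIC = 0.08317 × 3.78 = 0.3144 mmol/kg
pCO2 = [CO2*]/KH = 3.144×10^-4 / 3.802×10^-2 = 8270 μatm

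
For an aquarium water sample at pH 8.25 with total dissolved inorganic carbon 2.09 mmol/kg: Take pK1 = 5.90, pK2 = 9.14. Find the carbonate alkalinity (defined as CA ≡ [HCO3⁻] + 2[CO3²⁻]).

CA = [HCO3⁻] + 2[CO3²⁻] = (α₁ + 2α₂)·DIC
At pH 8.25: [H⁺]/K1 = 10^-2.35 = 0.0044668, K2/[H⁺] = 10^-0.89 = 0.12882
α₁ = 1/(1 + 0.0044668 + 0.12882) = 1/1.1333 = 0.8824; α₂ = α₁·K2/[H⁺] = 0.1137
α₁ + 2α₂ = 1.1097
CA = 1.1097 × 2.09 = 2.32 mmol/kg

CA = 2.32 mmol/kg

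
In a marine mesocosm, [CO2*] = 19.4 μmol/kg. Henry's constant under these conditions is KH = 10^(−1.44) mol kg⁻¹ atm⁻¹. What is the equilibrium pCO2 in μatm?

KH = 10^(−1.44) = 3.631×10^-2 mol kg⁻¹ atm⁻¹
pCO2 = [CO2*]/KH = 19.4×10^-6 / 3.631×10^-2 = 5.34×10^-4 atm = 534 μatm

pCO2 = 534 μatm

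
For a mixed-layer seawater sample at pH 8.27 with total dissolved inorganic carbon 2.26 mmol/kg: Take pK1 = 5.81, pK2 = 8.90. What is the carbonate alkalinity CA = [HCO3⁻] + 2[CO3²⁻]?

CA = [HCO3⁻] + 2[CO3²⁻] = (α₁ + 2α₂)·DIC
At pH 8.27: [H⁺]/K1 = 10^-2.46 = 0.0034674, K2/[H⁺] = 10^-0.63 = 0.23442
α₁ = 1/(1 + 0.0034674 + 0.23442) = 1/1.2379 = 0.8078; α₂ = α₁·K2/[H⁺] = 0.1894
α₁ + 2α₂ = 1.1866
CA = 1.1866 × 2.26 = 2.68 mmol/kg

CA = 2.68 mmol/kg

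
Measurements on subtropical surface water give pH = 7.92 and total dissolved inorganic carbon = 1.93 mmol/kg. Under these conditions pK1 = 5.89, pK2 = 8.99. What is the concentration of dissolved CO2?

α₀ = 1 / (1 + K1/[H⁺] + K1K2/[H⁺]²) = 1 / (1 + 10^+2.03 + 10^+0.96)
   = 1 / (1 + 107.15 + 9.1201) = 1/117.27 = 0.008527
[CO2*] = α₀ × DIC = 0.008527 × 1.93 = 0.0165 mmol/kg = 16.5 μmol/kg

[CO2*] = 16.5 μmol/kg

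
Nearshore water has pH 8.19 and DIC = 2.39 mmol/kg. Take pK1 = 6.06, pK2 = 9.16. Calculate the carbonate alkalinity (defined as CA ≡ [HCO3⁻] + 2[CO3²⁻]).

CA = [HCO3⁻] + 2[CO3²⁻] = (α₁ + 2α₂)·DIC
At pH 8.19: [H⁺]/K1 = 10^-2.13 = 0.0074131, K2/[H⁺] = 10^-0.97 = 0.10715
α₁ = 1/(1 + 0.0074131 + 0.10715) = 1/1.1146 = 0.8972; α₂ = α₁·K2/[H⁺] = 0.09614
α₁ + 2α₂ = 1.0895
CA = 1.0895 × 2.39 = 2.60 mmol/kg

CA = 2.60 mmol/kg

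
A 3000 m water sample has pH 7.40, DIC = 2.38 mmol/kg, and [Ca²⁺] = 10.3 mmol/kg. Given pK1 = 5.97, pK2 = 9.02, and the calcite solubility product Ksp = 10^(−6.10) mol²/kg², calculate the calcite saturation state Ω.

Ω = 0.698

α₂ = 1 / (1 + [H⁺]/K2 + [H⁺]²/(K1K2)) = 1 / (1 + 10^+1.62 + 10^+0.19)
   = 1 / (1 + 41.687 + 1.5488) = 1/44.236 = 0.02261
[CO3²⁻] = α₂ × DIC = 0.02261 × 2.38 = 0.05380 mmol/kg
Ksp = 10^(−6.10) = 7.943×10^-7
Ω = [Ca²⁺][CO3²⁻]/Ksp = (10.3×10^-3)(5.380×10^-5) / 7.943×10^-7 = 0.698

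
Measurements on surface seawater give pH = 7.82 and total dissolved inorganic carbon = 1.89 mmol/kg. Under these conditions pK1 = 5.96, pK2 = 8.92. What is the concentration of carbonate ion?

[CO3²⁻] = 0.137 mmol/kg

α₂ = 1 / (1 + [H⁺]/K2 + [H⁺]²/(K1K2)) = 1 / (1 + 10^+1.10 + 10^-0.76)
   = 1 / (1 + 12.589 + 0.17378) = 1/13.763 = 0.07266
[CO3²⁻] = α₂ × DIC = 0.07266 × 1.89 = 0.137 mmol/kg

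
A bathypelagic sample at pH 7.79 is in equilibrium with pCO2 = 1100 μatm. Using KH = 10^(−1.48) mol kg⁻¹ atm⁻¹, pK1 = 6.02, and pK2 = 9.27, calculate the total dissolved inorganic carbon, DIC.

DIC = 2.25 mmol/kg

[CO2*] = KH · pCO2 = 10^(−1.48) × 1100×10^-6 = 3.642×10^-5 mol/kg
α₀ = 1/(1 + K1/[H⁺] + K1K2/[H⁺]²) = 1/(1 + 10^+1.77 + 10^+0.29) = 0.01617
DIC = [CO2*]/α₀ = 3.642×10^-5 / 0.01617 = 2.25 mmol/kg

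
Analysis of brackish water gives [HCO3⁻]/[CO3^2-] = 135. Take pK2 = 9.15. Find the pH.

From K2 = [H⁺][CO3^2-]/[HCO3⁻]:  pH = pK2 − log₁₀([HCO3⁻]/[CO3^2-])
log₁₀(135) = +2.130
pH = 9.15 − (+2.130) = 7.02

pH = 7.02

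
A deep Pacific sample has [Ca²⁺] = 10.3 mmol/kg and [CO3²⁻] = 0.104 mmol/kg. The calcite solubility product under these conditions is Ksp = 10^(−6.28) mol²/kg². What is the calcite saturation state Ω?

Ω = 2.04

Ksp = 10^(−6.28) = 5.248×10^-7
Ω = [Ca²⁺][CO3²⁻]/Ksp = (10.3×10^-3)(0.104×10^-3) / 5.248×10^-7 = 2.04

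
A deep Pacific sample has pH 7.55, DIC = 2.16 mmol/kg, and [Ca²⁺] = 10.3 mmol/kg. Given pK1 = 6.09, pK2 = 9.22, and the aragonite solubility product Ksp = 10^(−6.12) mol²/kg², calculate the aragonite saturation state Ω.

Ω = 0.594

α₂ = 1 / (1 + [H⁺]/K2 + [H⁺]²/(K1K2)) = 1 / (1 + 10^+1.67 + 10^+0.21)
   = 1 / (1 + 46.774 + 1.6218) = 1/49.395 = 0.02024
[CO3²⁻] = α₂ × DIC = 0.02024 × 2.16 = 0.04373 mmol/kg
Ksp = 10^(−6.12) = 7.586×10^-7
Ω = [Ca²⁺][CO3²⁻]/Ksp = (10.3×10^-3)(4.373×10^-5) / 7.586×10^-7 = 0.594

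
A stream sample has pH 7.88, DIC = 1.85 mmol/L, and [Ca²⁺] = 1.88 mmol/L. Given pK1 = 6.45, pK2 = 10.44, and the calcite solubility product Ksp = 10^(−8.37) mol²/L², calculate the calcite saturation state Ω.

Ω = 2.16

α₂ = 1 / (1 + [H⁺]/K2 + [H⁺]²/(K1K2)) = 1 / (1 + 10^+2.56 + 10^+1.13)
   = 1 / (1 + 363.08 + 13.490) = 1/377.57 = 0.002649
[CO3²⁻] = α₂ × DIC = 0.002649 × 1.85 = 0.004900 mmol/L = 4.900 μmol/L
Ksp = 10^(−8.37) = 4.266×10^-9
Ω = [Ca²⁺][CO3²⁻]/Ksp = (1.88×10^-3)(4.900×10^-6) / 4.266×10^-9 = 2.16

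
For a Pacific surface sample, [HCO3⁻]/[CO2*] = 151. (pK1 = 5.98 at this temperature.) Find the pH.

From K1 = [H⁺][HCO3⁻]/[CO2*]:  pH = pK1 + log₁₀([HCO3⁻]/[CO2*])
log₁₀(151) = +2.179
pH = 5.98 + (+2.179) = 8.16

pH = 8.16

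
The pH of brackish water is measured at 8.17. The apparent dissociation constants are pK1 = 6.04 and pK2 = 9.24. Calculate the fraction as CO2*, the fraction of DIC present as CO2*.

α₀ = 0.00679

α₀ = 1 / (1 + K1/[H⁺] + K1K2/[H⁺]²) = 1 / (1 + 10^+2.13 + 10^+1.06)
   = 1 / (1 + 134.90 + 11.482) = 1/147.38 = 0.006785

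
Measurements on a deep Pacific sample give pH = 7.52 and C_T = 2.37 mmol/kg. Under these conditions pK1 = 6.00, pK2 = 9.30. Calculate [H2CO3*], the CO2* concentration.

α₀ = 1 / (1 + K1/[H⁺] + K1K2/[H⁺]²) = 1 / (1 + 10^+1.52 + 10^-0.26)
   = 1 / (1 + 33.113 + 0.54954) = 1/34.663 = 0.02885
[CO2*] = α₀ × DIC = 0.02885 × 2.37 = 0.0684 mmol/kg

[CO2*] = 0.0684 mmol/kg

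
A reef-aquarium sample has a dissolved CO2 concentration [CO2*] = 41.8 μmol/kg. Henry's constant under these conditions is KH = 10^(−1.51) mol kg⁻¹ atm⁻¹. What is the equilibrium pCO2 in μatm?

pCO2 = 1350 μatm

KH = 10^(−1.51) = 3.090×10^-2 mol kg⁻¹ atm⁻¹
pCO2 = [CO2*]/KH = 41.8×10^-6 / 3.090×10^-2 = 1.35×10^-3 atm = 1350 μatm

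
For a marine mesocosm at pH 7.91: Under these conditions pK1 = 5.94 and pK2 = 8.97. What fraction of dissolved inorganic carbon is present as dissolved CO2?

α₀ = 0.00976

α₀ = 1 / (1 + K1/[H⁺] + K1K2/[H⁺]²) = 1 / (1 + 10^+1.97 + 10^+0.91)
   = 1 / (1 + 93.325 + 8.1283) = 1/102.45 = 0.009761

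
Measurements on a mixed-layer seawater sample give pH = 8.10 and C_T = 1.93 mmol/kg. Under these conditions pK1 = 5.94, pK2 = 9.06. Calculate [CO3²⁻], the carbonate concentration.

[CO3²⁻] = 0.190 mmol/kg

α₂ = 1 / (1 + [H⁺]/K2 + [H⁺]²/(K1K2)) = 1 / (1 + 10^+0.96 + 10^-1.20)
   = 1 / (1 + 9.1201 + 0.063096) = 1/10.183 = 0.09820
[CO3²⁻] = α₂ × DIC = 0.09820 × 1.93 = 0.190 mmol/kg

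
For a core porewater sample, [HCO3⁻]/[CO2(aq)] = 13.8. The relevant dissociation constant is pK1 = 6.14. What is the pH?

From K1 = [H⁺][HCO3⁻]/[CO2(aq)]:  pH = pK1 + log₁₀([HCO3⁻]/[CO2(aq)])
log₁₀(13.8) = +1.140
pH = 6.14 + (+1.140) = 7.28

pH = 7.28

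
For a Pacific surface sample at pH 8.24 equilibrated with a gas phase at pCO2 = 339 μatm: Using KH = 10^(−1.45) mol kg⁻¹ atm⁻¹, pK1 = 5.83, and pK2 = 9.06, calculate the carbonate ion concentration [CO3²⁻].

[CO3²⁻] = 0.468 mmol/kg

[CO2*] = KH · pCO2 = 10^(−1.45) × 339×10^-6 = 1.203×10^-5 mol/kg
α₀ = 1/(1 + K1/[H⁺] + K1K2/[H⁺]²) = 1/(1 + 10^+2.41 + 10^+1.59) = 0.003368
DIC = [CO2*]/α₀ = 1.203×10^-5 / 0.003368 = 3.572 mmol/kg
[CO3²⁻] = α₂·DIC; α₂ = 0.1310, so [CO3²⁻] = 0.1310 × 3.572 = 0.468 mmol/kg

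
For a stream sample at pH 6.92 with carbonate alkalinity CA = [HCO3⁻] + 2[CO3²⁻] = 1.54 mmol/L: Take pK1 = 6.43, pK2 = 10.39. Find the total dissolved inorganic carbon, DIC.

DIC = 2.04 mmol/L

CA = [HCO3⁻] + 2[CO3²⁻] = (α₁ + 2α₂)·DIC
At pH 6.92: [H⁺]/K1 = 10^-0.49 = 0.32359, K2/[H⁺] = 10^-3.47 = 0.00033884
α₁ = 1/(1 + 0.32359 + 0.00033884) = 1/1.3239 = 0.7553; α₂ = α₁·K2/[H⁺] = 0.0002559
α₁ + 2α₂ = 0.7558
DIC = CA / (α₁ + 2α₂) = 1.54 / 0.7558 = 2.04 mmol/L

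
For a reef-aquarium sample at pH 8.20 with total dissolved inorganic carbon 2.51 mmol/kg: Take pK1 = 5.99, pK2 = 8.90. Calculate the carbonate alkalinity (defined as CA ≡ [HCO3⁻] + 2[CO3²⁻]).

CA = [HCO3⁻] + 2[CO3²⁻] = (α₁ + 2α₂)·DIC
At pH 8.20: [H⁺]/K1 = 10^-2.21 = 0.0061660, K2/[H⁺] = 10^-0.70 = 0.19953
α₁ = 1/(1 + 0.0061660 + 0.19953) = 1/1.2057 = 0.8294; α₂ = α₁·K2/[H⁺] = 0.1655
α₁ + 2α₂ = 1.1604
CA = 1.1604 × 2.51 = 2.91 mmol/kg

CA = 2.91 mmol/kg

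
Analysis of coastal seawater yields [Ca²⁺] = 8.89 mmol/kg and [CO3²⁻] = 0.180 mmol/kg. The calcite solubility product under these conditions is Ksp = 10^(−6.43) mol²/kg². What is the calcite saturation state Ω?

Ω = 4.31

Ksp = 10^(−6.43) = 3.715×10^-7
Ω = [Ca²⁺][CO3²⁻]/Ksp = (8.89×10^-3)(0.180×10^-3) / 3.715×10^-7 = 4.31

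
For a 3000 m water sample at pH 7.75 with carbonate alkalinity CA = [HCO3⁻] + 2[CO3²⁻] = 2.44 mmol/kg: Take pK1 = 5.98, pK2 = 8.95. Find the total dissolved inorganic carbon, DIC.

DIC = 2.34 mmol/kg

CA = [HCO3⁻] + 2[CO3²⁻] = (α₁ + 2α₂)·DIC
At pH 7.75: [H⁺]/K1 = 10^-1.77 = 0.016982, K2/[H⁺] = 10^-1.20 = 0.063096
α₁ = 1/(1 + 0.016982 + 0.063096) = 1/1.0801 = 0.9259; α₂ = α₁·K2/[H⁺] = 0.05842
α₁ + 2α₂ = 1.0427
DIC = CA / (α₁ + 2α₂) = 2.44 / 1.0427 = 2.34 mmol/kg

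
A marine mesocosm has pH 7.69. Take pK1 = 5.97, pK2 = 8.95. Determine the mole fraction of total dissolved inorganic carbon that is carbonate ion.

α₂ = 1 / (1 + [H⁺]/K2 + [H⁺]²/(K1K2)) = 1 / (1 + 10^+1.26 + 10^-0.46)
   = 1 / (1 + 18.197 + 0.34674) = 1/19.544 = 0.05117

α₂ = 0.0512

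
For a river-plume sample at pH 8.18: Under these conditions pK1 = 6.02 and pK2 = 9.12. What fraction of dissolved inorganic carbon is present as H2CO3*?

α₀ = 0.00617

α₀ = 1 / (1 + K1/[H⁺] + K1K2/[H⁺]²) = 1 / (1 + 10^+2.16 + 10^+1.22)
   = 1 / (1 + 144.54 + 16.596) = 1/162.14 = 0.006168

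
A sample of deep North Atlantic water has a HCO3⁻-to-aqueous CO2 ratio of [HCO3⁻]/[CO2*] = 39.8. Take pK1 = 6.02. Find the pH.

pH = 7.62

From K1 = [H⁺][HCO3⁻]/[CO2*]:  pH = pK1 + log₁₀([HCO3⁻]/[CO2*])
log₁₀(39.8) = +1.600
pH = 6.02 + (+1.600) = 7.62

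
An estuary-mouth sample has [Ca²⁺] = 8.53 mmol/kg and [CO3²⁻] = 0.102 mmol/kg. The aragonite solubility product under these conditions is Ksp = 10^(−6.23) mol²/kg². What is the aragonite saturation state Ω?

Ω = 1.48

Ksp = 10^(−6.23) = 5.888×10^-7
Ω = [Ca²⁺][CO3²⁻]/Ksp = (8.53×10^-3)(0.102×10^-3) / 5.888×10^-7 = 1.48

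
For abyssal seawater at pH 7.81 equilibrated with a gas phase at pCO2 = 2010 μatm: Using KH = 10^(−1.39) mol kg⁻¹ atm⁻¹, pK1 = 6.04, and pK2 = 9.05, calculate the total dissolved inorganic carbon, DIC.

DIC = 5.18 mmol/kg

[CO2*] = KH · pCO2 = 10^(−1.39) × 2010×10^-6 = 8.188×10^-5 mol/kg
α₀ = 1/(1 + K1/[H⁺] + K1K2/[H⁺]²) = 1/(1 + 10^+1.77 + 10^+0.53) = 0.01580
DIC = [CO2*]/α₀ = 8.188×10^-5 / 0.01580 = 5.18 mmol/kg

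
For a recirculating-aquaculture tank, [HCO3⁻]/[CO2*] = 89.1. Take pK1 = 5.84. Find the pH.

From K1 = [H⁺][HCO3⁻]/[CO2*]:  pH = pK1 + log₁₀([HCO3⁻]/[CO2*])
log₁₀(89.1) = +1.950
pH = 5.84 + (+1.950) = 7.79

pH = 7.79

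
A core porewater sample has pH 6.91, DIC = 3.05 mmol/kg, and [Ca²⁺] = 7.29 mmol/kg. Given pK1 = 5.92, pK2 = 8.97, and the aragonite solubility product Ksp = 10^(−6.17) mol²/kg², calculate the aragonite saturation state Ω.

Ω = 0.258

α₂ = 1 / (1 + [H⁺]/K2 + [H⁺]²/(K1K2)) = 1 / (1 + 10^+2.06 + 10^+1.07)
   = 1 / (1 + 114.82 + 11.749) = 1/127.56 = 0.007839
[CO3²⁻] = α₂ × DIC = 0.007839 × 3.05 = 0.02391 mmol/kg
Ksp = 10^(−6.17) = 6.761×10^-7
Ω = [Ca²⁺][CO3²⁻]/Ksp = (7.29×10^-3)(2.391×10^-5) / 6.761×10^-7 = 0.258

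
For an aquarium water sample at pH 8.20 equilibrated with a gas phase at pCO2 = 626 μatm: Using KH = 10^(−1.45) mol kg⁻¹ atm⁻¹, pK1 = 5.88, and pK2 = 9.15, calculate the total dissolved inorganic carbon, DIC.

[CO2*] = KH · pCO2 = 10^(−1.45) × 626×10^-6 = 2.221×10^-5 mol/kg
α₀ = 1/(1 + K1/[H⁺] + K1K2/[H⁺]²) = 1/(1 + 10^+2.32 + 10^+1.37) = 0.004285
DIC = [CO2*]/α₀ = 2.221×10^-5 / 0.004285 = 5.18 mmol/kg

DIC = 5.18 mmol/kg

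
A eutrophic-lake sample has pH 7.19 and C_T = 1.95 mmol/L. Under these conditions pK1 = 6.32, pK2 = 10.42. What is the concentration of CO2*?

[CO2*] = 0.232 mmol/L

α₀ = 1 / (1 + K1/[H⁺] + K1K2/[H⁺]²) = 1 / (1 + 10^+0.87 + 10^-2.36)
   = 1 / (1 + 7.4131 + 0.0043652) = 1/8.4175 = 0.1188
[CO2*] = α₀ × DIC = 0.1188 × 1.95 = 0.232 mmol/L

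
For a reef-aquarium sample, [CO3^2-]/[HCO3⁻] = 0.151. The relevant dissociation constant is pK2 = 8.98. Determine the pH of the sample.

From K2 = [H⁺][CO3^2-]/[HCO3⁻]:  pH = pK2 + log₁₀([CO3^2-]/[HCO3⁻])
log₁₀(0.151) = -0.821
pH = 8.98 + (-0.821) = 8.16

pH = 8.16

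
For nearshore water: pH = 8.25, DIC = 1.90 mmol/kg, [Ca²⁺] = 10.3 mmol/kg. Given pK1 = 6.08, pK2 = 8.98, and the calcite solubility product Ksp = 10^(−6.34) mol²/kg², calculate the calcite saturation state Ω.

Ω = 6.68

α₂ = 1 / (1 + [H⁺]/K2 + [H⁺]²/(K1K2)) = 1 / (1 + 10^+0.73 + 10^-1.44)
   = 1 / (1 + 5.3703 + 0.036308) = 1/6.4066 = 0.1561
[CO3²⁻] = α₂ × DIC = 0.1561 × 1.90 = 0.2966 mmol/kg
Ksp = 10^(−6.34) = 4.571×10^-7
Ω = [Ca²⁺][CO3²⁻]/Ksp = (10.3×10^-3)(2.966×10^-4) / 4.571×10^-7 = 6.68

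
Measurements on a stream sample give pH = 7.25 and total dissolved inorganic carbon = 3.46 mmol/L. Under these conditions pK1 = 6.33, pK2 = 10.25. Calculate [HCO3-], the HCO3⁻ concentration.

α₁ = 1 / (1 + [H⁺]/K1 + K2/[H⁺]) = 1 / (1 + 10^-0.92 + 10^-3.00)
   = 1 / (1 + 0.12023 + 0.0010000) = 1/1.1212 = 0.8919
[HCO3⁻] = α₁ × DIC = 0.8919 × 3.46 = 3.09 mmol/L

[HCO3⁻] = 3.09 mmol/L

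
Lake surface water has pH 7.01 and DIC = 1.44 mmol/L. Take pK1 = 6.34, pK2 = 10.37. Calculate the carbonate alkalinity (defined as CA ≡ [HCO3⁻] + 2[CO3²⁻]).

CA = [HCO3⁻] + 2[CO3²⁻] = (α₁ + 2α₂)·DIC
At pH 7.01: [H⁺]/K1 = 10^-0.67 = 0.21380, K2/[H⁺] = 10^-3.36 = 0.00043652
α₁ = 1/(1 + 0.21380 + 0.00043652) = 1/1.2142 = 0.8236; α₂ = α₁·K2/[H⁺] = 0.0003595
α₁ + 2α₂ = 0.8243
CA = 0.8243 × 1.44 = 1.19 mmol/L

CA = 1.19 mmol/L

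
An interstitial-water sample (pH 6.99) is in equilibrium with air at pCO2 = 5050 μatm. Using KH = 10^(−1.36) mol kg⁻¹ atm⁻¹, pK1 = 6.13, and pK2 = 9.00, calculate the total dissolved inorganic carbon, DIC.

DIC = 1.83 mmol/kg

[CO2*] = KH · pCO2 = 10^(−1.36) × 5050×10^-6 = 2.204×10^-4 mol/kg
α₀ = 1/(1 + K1/[H⁺] + K1K2/[H⁺]²) = 1/(1 + 10^+0.86 + 10^-1.15) = 0.1203
DIC = [CO2*]/α₀ = 2.204×10^-4 / 0.1203 = 1.83 mmol/kg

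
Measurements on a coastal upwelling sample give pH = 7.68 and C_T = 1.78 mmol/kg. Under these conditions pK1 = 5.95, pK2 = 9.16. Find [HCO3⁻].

[HCO3⁻] = 1.69 mmol/kg

α₁ = 1 / (1 + [H⁺]/K1 + K2/[H⁺]) = 1 / (1 + 10^-1.73 + 10^-1.48)
   = 1 / (1 + 0.018621 + 0.033113) = 1/1.0517 = 0.9508
[HCO3⁻] = α₁ × DIC = 0.9508 × 1.78 = 1.69 mmol/kg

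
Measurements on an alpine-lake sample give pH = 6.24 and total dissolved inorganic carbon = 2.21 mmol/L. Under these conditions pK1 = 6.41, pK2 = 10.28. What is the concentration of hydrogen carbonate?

[HCO3⁻] = 0.891 mmol/L

α₁ = 1 / (1 + [H⁺]/K1 + K2/[H⁺]) = 1 / (1 + 10^+0.17 + 10^-4.04)
   = 1 / (1 + 1.4791 + 9.1201×10^-5) = 1/2.4792 = 0.4034
[HCO3⁻] = α₁ × DIC = 0.4034 × 2.21 = 0.891 mmol/L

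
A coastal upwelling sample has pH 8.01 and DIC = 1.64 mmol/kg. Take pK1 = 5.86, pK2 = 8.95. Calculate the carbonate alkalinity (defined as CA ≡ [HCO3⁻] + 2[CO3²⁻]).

CA = 1.80 mmol/kg

CA = [HCO3⁻] + 2[CO3²⁻] = (α₁ + 2α₂)·DIC
At pH 8.01: [H⁺]/K1 = 10^-2.15 = 0.0070795, K2/[H⁺] = 10^-0.94 = 0.11482
α₁ = 1/(1 + 0.0070795 + 0.11482) = 1/1.1219 = 0.8913; α₂ = α₁·K2/[H⁺] = 0.1023
α₁ + 2α₂ = 1.0960
CA = 1.0960 × 1.64 = 1.80 mmol/kg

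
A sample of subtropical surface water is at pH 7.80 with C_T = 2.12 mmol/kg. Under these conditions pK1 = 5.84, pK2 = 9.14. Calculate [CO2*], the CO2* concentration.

[CO2*] = 0.0220 mmol/kg

α₀ = 1 / (1 + K1/[H⁺] + K1K2/[H⁺]²) = 1 / (1 + 10^+1.96 + 10^+0.62)
   = 1 / (1 + 91.201 + 4.1687) = 1/96.370 = 0.01038
[CO2*] = α₀ × DIC = 0.01038 × 2.12 = 0.0220 mmol/kg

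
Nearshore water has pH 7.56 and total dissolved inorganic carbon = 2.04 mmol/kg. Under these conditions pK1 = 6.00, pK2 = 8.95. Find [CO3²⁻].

α₂ = 1 / (1 + [H⁺]/K2 + [H⁺]²/(K1K2)) = 1 / (1 + 10^+1.39 + 10^-0.17)
   = 1 / (1 + 24.547 + 0.67608) = 1/26.223 = 0.03813
[CO3²⁻] = α₂ × DIC = 0.03813 × 2.04 = 0.0778 mmol/kg

[CO3²⁻] = 0.0778 mmol/kg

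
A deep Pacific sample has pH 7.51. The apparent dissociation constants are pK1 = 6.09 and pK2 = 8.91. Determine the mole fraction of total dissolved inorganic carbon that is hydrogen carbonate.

α₁ = 0.928

α₁ = 1 / (1 + [H⁺]/K1 + K2/[H⁺]) = 1 / (1 + 10^-1.42 + 10^-1.40)
   = 1 / (1 + 0.038019 + 0.039811) = 1/1.0778 = 0.9278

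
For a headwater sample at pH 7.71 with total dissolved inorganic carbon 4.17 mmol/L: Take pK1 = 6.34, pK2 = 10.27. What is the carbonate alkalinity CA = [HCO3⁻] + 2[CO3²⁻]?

CA = 4.01 mmol/L

CA = [HCO3⁻] + 2[CO3²⁻] = (α₁ + 2α₂)·DIC
At pH 7.71: [H⁺]/K1 = 10^-1.37 = 0.042658, K2/[H⁺] = 10^-2.56 = 0.0027542
α₁ = 1/(1 + 0.042658 + 0.0027542) = 1/1.0454 = 0.9566; α₂ = α₁·K2/[H⁺] = 0.002635
α₁ + 2α₂ = 0.9618
CA = 0.9618 × 4.17 = 4.01 mmol/L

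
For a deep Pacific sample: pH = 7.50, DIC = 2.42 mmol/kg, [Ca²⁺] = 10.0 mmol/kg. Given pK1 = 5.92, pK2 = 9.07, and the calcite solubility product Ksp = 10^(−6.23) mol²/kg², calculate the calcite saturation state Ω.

α₂ = 1 / (1 + [H⁺]/K2 + [H⁺]²/(K1K2)) = 1 / (1 + 10^+1.57 + 10^-0.01)
   = 1 / (1 + 37.154 + 0.97724) = 1/39.131 = 0.02556
[CO3²⁻] = α₂ × DIC = 0.02556 × 2.42 = 0.06184 mmol/kg
Ksp = 10^(−6.23) = 5.888×10^-7
Ω = [Ca²⁺][CO3²⁻]/Ksp = (10.0×10^-3)(6.184×10^-5) / 5.888×10^-7 = 1.05

Ω = 1.05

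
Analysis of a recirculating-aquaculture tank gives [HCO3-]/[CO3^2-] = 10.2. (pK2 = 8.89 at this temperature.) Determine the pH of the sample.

From K2 = [H⁺][CO3^2-]/[HCO3-]:  pH = pK2 − log₁₀([HCO3-]/[CO3^2-])
log₁₀(10.2) = +1.009
pH = 8.89 − (+1.009) = 7.88

pH = 7.88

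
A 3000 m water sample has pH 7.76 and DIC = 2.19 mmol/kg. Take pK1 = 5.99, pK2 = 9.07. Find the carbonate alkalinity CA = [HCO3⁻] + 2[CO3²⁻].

CA = 2.26 mmol/kg

CA = [HCO3⁻] + 2[CO3²⁻] = (α₁ + 2α₂)·DIC
At pH 7.76: [H⁺]/K1 = 10^-1.77 = 0.016982, K2/[H⁺] = 10^-1.31 = 0.048978
α₁ = 1/(1 + 0.016982 + 0.048978) = 1/1.0660 = 0.9381; α₂ = α₁·K2/[H⁺] = 0.04595
α₁ + 2α₂ = 1.0300
CA = 1.0300 × 2.19 = 2.26 mmol/kg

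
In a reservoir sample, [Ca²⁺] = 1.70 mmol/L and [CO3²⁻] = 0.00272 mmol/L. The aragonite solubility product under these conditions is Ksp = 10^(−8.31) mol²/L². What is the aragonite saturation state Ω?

Ω = 0.944

Ksp = 10^(−8.31) = 4.898×10^-9
Ω = [Ca²⁺][CO3²⁻]/Ksp = (1.70×10^-3)(0.00272×10^-3) / 4.898×10^-9 = 0.944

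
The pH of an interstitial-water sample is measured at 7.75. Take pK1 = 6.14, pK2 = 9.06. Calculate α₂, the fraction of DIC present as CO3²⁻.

α₂ = 0.0456

α₂ = 1 / (1 + [H⁺]/K2 + [H⁺]²/(K1K2)) = 1 / (1 + 10^+1.31 + 10^-0.30)
   = 1 / (1 + 20.417 + 0.50119) = 1/21.919 = 0.04562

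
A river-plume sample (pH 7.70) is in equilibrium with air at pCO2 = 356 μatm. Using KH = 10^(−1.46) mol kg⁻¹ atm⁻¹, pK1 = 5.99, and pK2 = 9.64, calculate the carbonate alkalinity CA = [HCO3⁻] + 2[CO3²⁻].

[CO2*] = KH · pCO2 = 10^(−1.46) × 356×10^-6 = 1.234×10^-5 mol/kg
α₀ = 1/(1 + K1/[H⁺] + K1K2/[H⁺]²) = 1/(1 + 10^+1.71 + 10^-0.23) = 0.01891
DIC = [CO2*]/α₀ = 1.234×10^-5 / 0.01891 = 0.6527 mmol/kg
CA = (α₁ + 2α₂)·DIC = (0.9700 + 2×0.01114) × 0.6527 = 0.648 mmol/kg

CA = 0.648 mmol/kg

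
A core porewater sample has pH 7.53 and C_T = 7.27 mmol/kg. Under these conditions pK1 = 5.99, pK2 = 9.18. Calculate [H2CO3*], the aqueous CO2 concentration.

α₀ = 1 / (1 + K1/[H⁺] + K1K2/[H⁺]²) = 1 / (1 + 10^+1.54 + 10^-0.11)
   = 1 / (1 + 34.674 + 0.77625) = 1/36.450 = 0.02743
[CO2*] = α₀ × DIC = 0.02743 × 7.27 = 0.199 mmol/kg

[CO2*] = 0.199 mmol/kg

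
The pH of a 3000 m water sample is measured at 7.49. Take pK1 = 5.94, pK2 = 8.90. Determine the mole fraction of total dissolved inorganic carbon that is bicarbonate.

α₁ = 0.937

α₁ = 1 / (1 + [H⁺]/K1 + K2/[H⁺]) = 1 / (1 + 10^-1.55 + 10^-1.41)
   = 1 / (1 + 0.028184 + 0.038905) = 1/1.0671 = 0.9371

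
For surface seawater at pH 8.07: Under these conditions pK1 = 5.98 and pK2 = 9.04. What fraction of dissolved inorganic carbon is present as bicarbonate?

α₁ = 1 / (1 + [H⁺]/K1 + K2/[H⁺]) = 1 / (1 + 10^-2.09 + 10^-0.97)
   = 1 / (1 + 0.0081283 + 0.10715) = 1/1.1153 = 0.8966

α₁ = 0.897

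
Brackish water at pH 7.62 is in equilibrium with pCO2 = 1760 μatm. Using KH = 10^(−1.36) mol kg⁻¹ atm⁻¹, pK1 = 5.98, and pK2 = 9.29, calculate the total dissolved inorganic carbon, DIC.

[CO2*] = KH · pCO2 = 10^(−1.36) × 1760×10^-6 = 7.683×10^-5 mol/kg
α₀ = 1/(1 + K1/[H⁺] + K1K2/[H⁺]²) = 1/(1 + 10^+1.64 + 10^-0.03) = 0.02194
DIC = [CO2*]/α₀ = 7.683×10^-5 / 0.02194 = 3.50 mmol/kg

DIC = 3.50 mmol/kg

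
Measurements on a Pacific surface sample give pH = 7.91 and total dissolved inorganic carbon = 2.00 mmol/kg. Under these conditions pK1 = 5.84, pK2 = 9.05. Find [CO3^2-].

[CO3²⁻] = 0.134 mmol/kg

α₂ = 1 / (1 + [H⁺]/K2 + [H⁺]²/(K1K2)) = 1 / (1 + 10^+1.14 + 10^-0.93)
   = 1 / (1 + 13.804 + 0.11749) = 1/14.921 = 0.06702
[CO3²⁻] = α₂ × DIC = 0.06702 × 2.00 = 0.134 mmol/kg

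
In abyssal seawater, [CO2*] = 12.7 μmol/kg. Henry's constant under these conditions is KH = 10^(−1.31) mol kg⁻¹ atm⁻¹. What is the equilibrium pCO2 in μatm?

KH = 10^(−1.31) = 4.898×10^-2 mol kg⁻¹ atm⁻¹
pCO2 = [CO2*]/KH = 12.7×10^-6 / 4.898×10^-2 = 2.59×10^-4 atm = 259 μatm

pCO2 = 259 μatm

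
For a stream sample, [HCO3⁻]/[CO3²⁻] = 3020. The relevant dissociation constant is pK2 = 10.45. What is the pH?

pH = 6.97

From K2 = [H⁺][CO3²⁻]/[HCO3⁻]:  pH = pK2 − log₁₀([HCO3⁻]/[CO3²⁻])
log₁₀(3020) = +3.480
pH = 10.45 − (+3.480) = 6.97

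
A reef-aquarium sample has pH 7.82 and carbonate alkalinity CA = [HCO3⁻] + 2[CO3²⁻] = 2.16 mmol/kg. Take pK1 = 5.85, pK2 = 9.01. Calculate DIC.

DIC = 2.06 mmol/kg

CA = [HCO3⁻] + 2[CO3²⁻] = (α₁ + 2α₂)·DIC
At pH 7.82: [H⁺]/K1 = 10^-1.97 = 0.010715, K2/[H⁺] = 10^-1.19 = 0.064565
α₁ = 1/(1 + 0.010715 + 0.064565) = 1/1.0753 = 0.9300; α₂ = α₁·K2/[H⁺] = 0.06005
α₁ + 2α₂ = 1.0501
DIC = CA / (α₁ + 2α₂) = 2.16 / 1.0501 = 2.06 mmol/kg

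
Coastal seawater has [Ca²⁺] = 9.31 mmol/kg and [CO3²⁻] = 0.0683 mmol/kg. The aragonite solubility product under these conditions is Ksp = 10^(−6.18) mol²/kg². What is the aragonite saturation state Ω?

Ω = 0.962

Ksp = 10^(−6.18) = 6.607×10^-7
Ω = [Ca²⁺][CO3²⁻]/Ksp = (9.31×10^-3)(0.0683×10^-3) / 6.607×10^-7 = 0.962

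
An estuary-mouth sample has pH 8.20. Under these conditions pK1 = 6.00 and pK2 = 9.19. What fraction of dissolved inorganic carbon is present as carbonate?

α₂ = 1 / (1 + [H⁺]/K2 + [H⁺]²/(K1K2)) = 1 / (1 + 10^+0.99 + 10^-1.21)
   = 1 / (1 + 9.7724 + 0.061660) = 1/10.834 = 0.09230

α₂ = 0.0923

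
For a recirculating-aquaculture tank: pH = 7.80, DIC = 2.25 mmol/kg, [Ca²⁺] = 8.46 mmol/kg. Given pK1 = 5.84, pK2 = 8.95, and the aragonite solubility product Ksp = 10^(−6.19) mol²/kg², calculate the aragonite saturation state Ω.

Ω = 1.93

α₂ = 1 / (1 + [H⁺]/K2 + [H⁺]²/(K1K2)) = 1 / (1 + 10^+1.15 + 10^-0.81)
   = 1 / (1 + 14.125 + 0.15488) = 1/15.280 = 0.06544
[CO3²⁻] = α₂ × DIC = 0.06544 × 2.25 = 0.1472 mmol/kg
Ksp = 10^(−6.19) = 6.457×10^-7
Ω = [Ca²⁺][CO3²⁻]/Ksp = (8.46×10^-3)(1.472×10^-4) / 6.457×10^-7 = 1.93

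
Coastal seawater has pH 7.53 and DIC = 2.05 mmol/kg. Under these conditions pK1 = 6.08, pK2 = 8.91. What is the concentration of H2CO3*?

[CO2*] = 0.0675 mmol/kg

α₀ = 1 / (1 + K1/[H⁺] + K1K2/[H⁺]²) = 1 / (1 + 10^+1.45 + 10^+0.07)
   = 1 / (1 + 28.184 + 1.1749) = 1/30.359 = 0.03294
[CO2*] = α₀ × DIC = 0.03294 × 2.05 = 0.0675 mmol/kg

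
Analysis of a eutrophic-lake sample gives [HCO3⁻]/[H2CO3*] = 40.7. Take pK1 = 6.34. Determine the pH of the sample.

From K1 = [H⁺][HCO3⁻]/[H2CO3*]:  pH = pK1 + log₁₀([HCO3⁻]/[H2CO3*])
log₁₀(40.7) = +1.610
pH = 6.34 + (+1.610) = 7.95

pH = 7.95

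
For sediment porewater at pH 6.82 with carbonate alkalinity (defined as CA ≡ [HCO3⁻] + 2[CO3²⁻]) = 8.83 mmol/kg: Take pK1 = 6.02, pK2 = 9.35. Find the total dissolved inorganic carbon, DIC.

CA = [HCO3⁻] + 2[CO3²⁻] = (α₁ + 2α₂)·DIC
At pH 6.82: [H⁺]/K1 = 10^-0.80 = 0.15849, K2/[H⁺] = 10^-2.53 = 0.0029512
α₁ = 1/(1 + 0.15849 + 0.0029512) = 1/1.1614 = 0.8610; α₂ = α₁·K2/[H⁺] = 0.002541
α₁ + 2α₂ = 0.8661
DIC = CA / (α₁ + 2α₂) = 8.83 / 0.8661 = 10.2 mmol/kg

DIC = 10.2 mmol/kg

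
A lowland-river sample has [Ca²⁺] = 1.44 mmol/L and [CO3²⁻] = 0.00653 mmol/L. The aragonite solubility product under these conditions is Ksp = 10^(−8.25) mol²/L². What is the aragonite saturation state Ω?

Ω = 1.67

Ksp = 10^(−8.25) = 5.623×10^-9
Ω = [Ca²⁺][CO3²⁻]/Ksp = (1.44×10^-3)(0.00653×10^-3) / 5.623×10^-9 = 1.67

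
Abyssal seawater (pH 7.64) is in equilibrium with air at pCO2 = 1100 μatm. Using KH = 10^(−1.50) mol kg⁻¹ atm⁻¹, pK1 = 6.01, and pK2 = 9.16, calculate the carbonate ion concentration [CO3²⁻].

[CO2*] = KH · pCO2 = 10^(−1.50) × 1100×10^-6 = 3.479×10^-5 mol/kg
α₀ = 1/(1 + K1/[H⁺] + K1K2/[H⁺]²) = 1/(1 + 10^+1.63 + 10^+0.11) = 0.02225
DIC = [CO2*]/α₀ = 3.479×10^-5 / 0.02225 = 1.563 mmol/kg
[CO3²⁻] = α₂·DIC; α₂ = 0.02866, so [CO3²⁻] = 0.02866 × 1.563 = 0.0448 mmol/kg

[CO3²⁻] = 0.0448 mmol/kg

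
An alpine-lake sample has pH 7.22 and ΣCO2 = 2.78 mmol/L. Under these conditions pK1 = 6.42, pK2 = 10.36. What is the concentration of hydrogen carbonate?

[HCO3⁻] = 2.40 mmol/L

α₁ = 1 / (1 + [H⁺]/K1 + K2/[H⁺]) = 1 / (1 + 10^-0.80 + 10^-3.14)
   = 1 / (1 + 0.15849 + 0.00072444) = 1/1.1592 = 0.8627
[HCO3⁻] = α₁ × DIC = 0.8627 × 2.78 = 2.40 mmol/L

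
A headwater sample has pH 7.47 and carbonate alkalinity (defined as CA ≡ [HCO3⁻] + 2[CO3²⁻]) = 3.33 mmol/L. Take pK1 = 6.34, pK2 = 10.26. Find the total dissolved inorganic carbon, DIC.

DIC = 3.57 mmol/L

CA = [HCO3⁻] + 2[CO3²⁻] = (α₁ + 2α₂)·DIC
At pH 7.47: [H⁺]/K1 = 10^-1.13 = 0.074131, K2/[H⁺] = 10^-2.79 = 0.0016218
α₁ = 1/(1 + 0.074131 + 0.0016218) = 1/1.0758 = 0.9296; α₂ = α₁·K2/[H⁺] = 0.001508
α₁ + 2α₂ = 0.9326
DIC = CA / (α₁ + 2α₂) = 3.33 / 0.9326 = 3.57 mmol/L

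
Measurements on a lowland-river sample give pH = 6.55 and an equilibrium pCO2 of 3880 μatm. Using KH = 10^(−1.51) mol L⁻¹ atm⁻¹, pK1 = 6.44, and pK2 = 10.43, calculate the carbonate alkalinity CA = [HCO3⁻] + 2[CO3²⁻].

CA = 0.155 mmol/L

[CO2*] = KH · pCO2 = 10^(−1.51) × 3880×10^-6 = 1.199×10^-4 mol/L
α₀ = 1/(1 + K1/[H⁺] + K1K2/[H⁺]²) = 1/(1 + 10^+0.11 + 10^-3.77) = 0.4370
DIC = [CO2*]/α₀ = 1.199×10^-4 / 0.4370 = 0.2744 mmol/L
CA = (α₁ + 2α₂)·DIC = (0.5629 + 2×7.421×10^-5) × 0.2744 = 0.155 mmol/L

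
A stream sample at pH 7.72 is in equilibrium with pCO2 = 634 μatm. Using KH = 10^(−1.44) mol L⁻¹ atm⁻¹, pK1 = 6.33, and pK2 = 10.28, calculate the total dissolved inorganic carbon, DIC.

[CO2*] = KH · pCO2 = 10^(−1.44) × 634×10^-6 = 2.302×10^-5 mol/L
α₀ = 1/(1 + K1/[H⁺] + K1K2/[H⁺]²) = 1/(1 + 10^+1.39 + 10^-1.17) = 0.03904
DIC = [CO2*]/α₀ = 2.302×10^-5 / 0.03904 = 0.590 mmol/L

DIC = 0.590 mmol/L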